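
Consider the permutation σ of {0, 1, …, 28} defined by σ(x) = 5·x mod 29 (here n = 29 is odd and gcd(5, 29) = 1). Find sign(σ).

+1

Orbit of 13 under x↦5x: [13, 7, 6, 1, 5, 25, 9]… (length divides ord_29(5)).
Cycle lengths of π_5 on ℤ/29ℤ: [14, 14, 1]; 3 cycles in total.
With 3 cycles on 29 points, sign = (−1)^{29−3} = +1.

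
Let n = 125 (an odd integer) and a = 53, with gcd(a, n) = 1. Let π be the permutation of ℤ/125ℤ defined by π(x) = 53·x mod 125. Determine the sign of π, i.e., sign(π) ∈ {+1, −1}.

Start at x=53: 53 → 59 → 2 → 106 → 118 → 4 → 87 → … (one orbit).
π_53 has 4 disjoint cycles with lengths [100, 20, 4, 1] on {0,…,124}.
sign(π) = (−1)^{n − #cycles} = (−1)^{125−4} = (−1)^121 = -1.

-1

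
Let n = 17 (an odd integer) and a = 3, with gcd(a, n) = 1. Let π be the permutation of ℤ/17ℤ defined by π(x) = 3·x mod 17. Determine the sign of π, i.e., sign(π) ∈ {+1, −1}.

Orbit of 6 under x↦3x: [6, 1, 3, 9, 10, 13, 5]… (length divides ord_17(3)).
Cycle lengths of π_3 on ℤ/17ℤ: [16, 1]; 2 cycles in total.
sign(π) = (−1)^{n − #cycles} = (−1)^{17−2} = (−1)^15 = -1.
(3|17)_J = -1 (Zolotarev's lemma cross-check).

-1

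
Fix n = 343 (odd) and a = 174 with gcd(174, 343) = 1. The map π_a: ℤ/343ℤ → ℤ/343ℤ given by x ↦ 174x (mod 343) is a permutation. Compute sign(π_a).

-1

Start at x=295: 295 → 223 → 43 → 279 → 183 → 286 → 29 → … (one orbit).
Decompose π into cycles: lengths [98, 98, 98, 14, 14, 14, 2, 2, 2, 1] (10 cycles, including the fixed point 0).
With 10 cycles on 343 points, sign = (−1)^{343−10} = -1.
(174|343)_J = -1 (Zolotarev's lemma cross-check).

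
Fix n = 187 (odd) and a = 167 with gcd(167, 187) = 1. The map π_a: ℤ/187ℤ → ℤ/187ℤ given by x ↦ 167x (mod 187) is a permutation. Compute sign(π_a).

+1

Start at x=46: 46 → 15 → 74 → 16 → 54 → 42 → 95 → … (one orbit).
Decompose π into cycles: lengths [80, 80, 16, 10, 1] (5 cycles, including the fixed point 0).
Σ(ℓ_i−1) = 187−5 = 182; sign = (−1)^182 = +1.
Via Zolotarev, sign(π_{167}) = (167|187) = +1.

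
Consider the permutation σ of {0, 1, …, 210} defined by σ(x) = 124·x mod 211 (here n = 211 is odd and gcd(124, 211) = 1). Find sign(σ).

-1

Orbit of 42 under x↦124x: [42, 144, 132, 121, 23, 109, 12]… (length divides ord_211(124)).
Cycle lengths of π_124 on ℤ/211ℤ: [70, 70, 70, 1]; 4 cycles in total.
sign(π) = (−1)^{n − #cycles} = (−1)^{211−4} = (−1)^207 = -1.
Zolotarev: (124|211) = -1, matching the cycle-count sign.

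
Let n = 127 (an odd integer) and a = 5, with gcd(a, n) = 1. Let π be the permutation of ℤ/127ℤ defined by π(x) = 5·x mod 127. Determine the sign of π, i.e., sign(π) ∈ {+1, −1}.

-1

Trace 76: π^k(76) = [76, 126, 122, 102, 2, 10, 50] for k=0..6.
Decompose π into cycles: lengths [42, 42, 42, 1] (4 cycles, including the fixed point 0).
With 4 cycles on 127 points, sign = (−1)^{127−4} = -1.
Via Zolotarev, sign(π_{5}) = (5|127) = -1.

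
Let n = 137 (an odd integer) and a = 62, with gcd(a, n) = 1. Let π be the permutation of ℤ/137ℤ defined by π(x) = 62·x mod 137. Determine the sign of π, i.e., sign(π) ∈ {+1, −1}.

Trace 41: π^k(41) = [41, 76, 54, 60, 21, 69, 31] for k=0..6.
Cycle type of π: 136 + 1; total 2 cycles.
137 − 2 = 135 transpositions; sign(π) = (−1)^135 = -1.

-1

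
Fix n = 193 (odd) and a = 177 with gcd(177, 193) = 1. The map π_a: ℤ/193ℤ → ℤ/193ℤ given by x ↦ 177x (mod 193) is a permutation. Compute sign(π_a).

+1

Start at x=81: 81 → 55 → 85 → 184 → 144 → 12 → 1 → … (one orbit).
The orbit structure of x ↦ 177x mod 193: 9 orbits of sizes [24, 24, 24, 24, 24, 24, 24, 24, 1].
With 9 cycles on 193 points, sign = (−1)^{193−9} = +1.
Zolotarev: (177|193) = +1, matching the cycle-count sign.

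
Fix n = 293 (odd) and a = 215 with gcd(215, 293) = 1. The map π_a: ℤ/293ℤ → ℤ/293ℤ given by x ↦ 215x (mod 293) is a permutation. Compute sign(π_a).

-1

Orbit of 15 under x↦215x: [15, 2, 137, 155, 216, 146, 39]… (length divides ord_293(215)).
π_215 has 2 disjoint cycles with lengths [292, 1] on {0,…,292}.
293 − 2 = 291 transpositions; sign(π) = (−1)^291 = -1.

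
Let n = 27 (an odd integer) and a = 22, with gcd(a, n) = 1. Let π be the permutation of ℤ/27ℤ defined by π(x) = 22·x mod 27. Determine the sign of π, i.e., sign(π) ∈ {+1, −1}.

Trace 22: π^k(22) = [22, 25, 10, 4, 7, 19, 13] for k=0..6.
Cycle type of π: 9×2 + 3×2 + 1×3; total 7 cycles.
With 7 cycles on 27 points, sign = (−1)^{27−7} = +1.
Check: (22/27) = +1 by Zolotarev.

+1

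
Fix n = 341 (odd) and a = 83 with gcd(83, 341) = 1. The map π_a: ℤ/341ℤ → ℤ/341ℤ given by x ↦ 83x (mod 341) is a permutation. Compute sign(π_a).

+1

Start at x=172: 172 → 295 → 274 → 236 → 151 → 257 → 189 → … (one orbit).
Decompose π into cycles: lengths [30, 30, 30, 30, 30, 30, 30, 30, 30, 30, 30, 10, 1] (13 cycles, including the fixed point 0).
With 13 cycles on 341 points, sign = (−1)^{341−13} = +1.
Via Zolotarev, sign(π_{83}) = (83|341) = +1.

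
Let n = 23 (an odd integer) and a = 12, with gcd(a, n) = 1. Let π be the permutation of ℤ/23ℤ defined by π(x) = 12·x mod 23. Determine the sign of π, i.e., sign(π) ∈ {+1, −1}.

Trace 18: π^k(18) = [18, 9, 16, 8, 4, 2, 1] for k=0..6.
π_12 has 3 disjoint cycles with lengths [11, 11, 1] on {0,…,22}.
23 − 3 = 20 transpositions; sign(π) = (−1)^20 = +1.
Zolotarev: (12|23) = +1, matching the cycle-count sign.

+1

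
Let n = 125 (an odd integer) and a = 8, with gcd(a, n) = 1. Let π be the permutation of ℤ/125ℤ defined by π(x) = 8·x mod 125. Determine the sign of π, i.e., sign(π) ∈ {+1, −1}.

Orbit of 9 under x↦8x: [9, 72, 76, 108, 114, 37, 46]… (length divides ord_125(8)).
Cycle type of π: 100 + 20 + 4 + 1; total 4 cycles.
n − c = 125 − 4 = 121; sign = (−1)^121 = -1.
Zolotarev: (8|125) = -1, matching the cycle-count sign.

-1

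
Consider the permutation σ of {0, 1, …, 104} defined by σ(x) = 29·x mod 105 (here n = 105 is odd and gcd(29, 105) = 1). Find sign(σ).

Orbit of 1 under x↦29x: [1, 29]… (length divides ord_105(29)).
56 cycles of lengths [2, 2, 2, 2, 2, 2, 2, 2, 2, 2, 2, 2, 2, 2, 2, 2, 2, 2, 2, 2, 2, 2, 2, 2, 2, 2, 2, 2, 2, 2, 2, 2, 2, 2, 2, 2, 2, 2, 2, 2, 2, 2, 2, 2, 2, 2, 2, 2, 2, 1, 1, 1, 1, 1, 1, 1].
n − c = 105 − 56 = 49; sign = (−1)^49 = -1.
The Jacobi symbol (29|105) = -1 (Zolotarev) agrees.

-1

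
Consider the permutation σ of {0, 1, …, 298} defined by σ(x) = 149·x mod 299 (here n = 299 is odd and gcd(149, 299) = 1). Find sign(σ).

Orbit of 89 under x↦149x: [89, 105, 97, 101, 99, 100, 249]… (length divides ord_299(149)).
Decompose π into cycles: lengths [132, 132, 22, 12, 1] (5 cycles, including the fixed point 0).
Σ(ℓ_i−1) = 299−5 = 294; sign = (−1)^294 = +1.

+1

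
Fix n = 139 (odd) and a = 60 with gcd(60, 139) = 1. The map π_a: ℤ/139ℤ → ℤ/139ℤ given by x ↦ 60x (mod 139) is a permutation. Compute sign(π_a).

-1

Start at x=39: 39 → 116 → 10 → 44 → 138 → 79 → 14 → … (one orbit).
The orbit structure of x ↦ 60x mod 139: 4 orbits of sizes [46, 46, 46, 1].
Σ(ℓ_i−1) = 139−4 = 135; sign = (−1)^135 = -1.
Via Zolotarev, sign(π_{60}) = (60|139) = -1.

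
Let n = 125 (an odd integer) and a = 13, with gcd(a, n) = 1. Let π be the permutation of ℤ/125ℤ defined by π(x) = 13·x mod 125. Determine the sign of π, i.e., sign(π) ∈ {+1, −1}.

-1

Trace 113: π^k(113) = [113, 94, 97, 11, 18, 109, 42] for k=0..6.
π_13 has 4 disjoint cycles with lengths [100, 20, 4, 1] on {0,…,124}.
With 4 cycles on 125 points, sign = (−1)^{125−4} = -1.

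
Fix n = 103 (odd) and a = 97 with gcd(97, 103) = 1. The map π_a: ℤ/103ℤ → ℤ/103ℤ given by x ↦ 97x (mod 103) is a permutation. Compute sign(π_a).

Trace 100: π^k(100) = [100, 18, 98, 30, 26, 50, 9] for k=0..6.
Decompose π into cycles: lengths [51, 51, 1] (3 cycles, including the fixed point 0).
sign(π) = (−1)^{n − #cycles} = (−1)^{103−3} = (−1)^100 = +1.
Check: (97/103) = +1 by Zolotarev.

+1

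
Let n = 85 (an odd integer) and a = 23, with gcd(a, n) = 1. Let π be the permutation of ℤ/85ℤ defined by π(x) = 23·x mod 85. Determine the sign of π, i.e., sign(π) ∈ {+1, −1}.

+1

Start at x=23: 23 → 19 → 12 → 21 → 58 → 59 → 82 → … (one orbit).
Cycle type of π: 16×5 + 4 + 1; total 7 cycles.
With 7 cycles on 85 points, sign = (−1)^{85−7} = +1.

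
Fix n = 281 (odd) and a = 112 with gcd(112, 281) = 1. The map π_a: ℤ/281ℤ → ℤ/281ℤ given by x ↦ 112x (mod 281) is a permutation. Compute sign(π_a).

Orbit of 201 under x↦112x: [201, 32, 212, 140, 225, 191, 36]… (length divides ord_281(112)).
3 cycles of lengths [140, 140, 1].
n − c = 281 − 3 = 278; sign = (−1)^278 = +1.
The Jacobi symbol (112|281) = +1 (Zolotarev) agrees.

+1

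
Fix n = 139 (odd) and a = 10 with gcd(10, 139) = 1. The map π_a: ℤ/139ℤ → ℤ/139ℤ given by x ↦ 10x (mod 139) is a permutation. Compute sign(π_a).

-1

Start at x=48: 48 → 63 → 74 → 45 → 33 → 52 → 103 → … (one orbit).
The orbit structure of x ↦ 10x mod 139: 4 orbits of sizes [46, 46, 46, 1].
139 − 4 = 135 transpositions; sign(π) = (−1)^135 = -1.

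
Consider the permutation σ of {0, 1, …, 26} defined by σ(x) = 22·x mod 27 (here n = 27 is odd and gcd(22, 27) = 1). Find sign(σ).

Trace 10: π^k(10) = [10, 4, 7, 19, 13, 16, 1] for k=0..6.
Cycle type of π: 9×2 + 3×2 + 1×3; total 7 cycles.
sign(π) = (−1)^{n − #cycles} = (−1)^{27−7} = (−1)^20 = +1.
Check: (22/27) = +1 by Zolotarev.

+1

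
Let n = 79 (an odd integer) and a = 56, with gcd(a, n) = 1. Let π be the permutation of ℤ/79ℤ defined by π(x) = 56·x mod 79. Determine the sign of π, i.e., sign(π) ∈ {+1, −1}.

-1

Start at x=55: 55 → 78 → 23 → 24 → 1 → 56 → 55 (one orbit).
Decompose π into cycles: lengths [6, 6, 6, 6, 6, 6, 6, 6, 6, 6, 6, 6, 6, 1] (14 cycles, including the fixed point 0).
With 14 cycles on 79 points, sign = (−1)^{79−14} = -1.
The Jacobi symbol (56|79) = -1 (Zolotarev) agrees.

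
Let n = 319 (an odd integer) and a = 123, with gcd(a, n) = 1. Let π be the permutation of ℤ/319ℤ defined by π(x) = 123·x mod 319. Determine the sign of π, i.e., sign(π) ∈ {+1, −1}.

Start at x=161: 161 → 25 → 204 → 210 → 310 → 169 → 52 → … (one orbit).
Cycle lengths of π_123 on ℤ/319ℤ: [70, 70, 70, 70, 10, 7, 7, 7, 7, 1]; 10 cycles in total.
10 cycles on 319: each ℓ→(−1)^(ℓ−1), product (−1)^309 = -1.

-1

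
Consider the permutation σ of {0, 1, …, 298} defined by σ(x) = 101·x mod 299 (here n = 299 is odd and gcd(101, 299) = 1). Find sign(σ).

+1

Trace 282: π^k(282) = [282, 77, 3, 4, 105, 140, 87] for k=0..6.
Cycle lengths of π_101 on ℤ/299ℤ: [66, 66, 66, 66, 11, 11, 6, 6, 1]; 9 cycles in total.
Σ(ℓ_i−1) = 299−9 = 290; sign = (−1)^290 = +1.
The Jacobi symbol (101|299) = +1 (Zolotarev) agrees.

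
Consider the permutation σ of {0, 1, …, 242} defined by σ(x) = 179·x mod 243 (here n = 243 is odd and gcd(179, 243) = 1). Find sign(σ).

Trace 233: π^k(233) = [233, 154, 107, 199, 143, 82, 98] for k=0..6.
π_179 has 14 disjoint cycles with lengths [54, 54, 54, 18, 18, 18, 6, 6, 6, 2, 2, 2, 2, 1] on {0,…,242}.
With 14 cycles on 243 points, sign = (−1)^{243−14} = -1.

-1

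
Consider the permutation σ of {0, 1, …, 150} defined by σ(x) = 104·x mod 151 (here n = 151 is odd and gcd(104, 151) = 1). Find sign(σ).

Trace 77: π^k(77) = [77, 5, 67, 22, 23, 127, 71] for k=0..6.
Cycle lengths of π_104 on ℤ/151ℤ: [150, 1]; 2 cycles in total.
n − c = 151 − 2 = 149; sign = (−1)^149 = -1.

-1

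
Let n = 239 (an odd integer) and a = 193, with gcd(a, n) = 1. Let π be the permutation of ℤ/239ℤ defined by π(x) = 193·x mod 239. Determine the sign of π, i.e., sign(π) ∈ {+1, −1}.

+1

Start at x=113: 113 → 60 → 108 → 51 → 44 → 127 → 133 → … (one orbit).
Cycle lengths of π_193 on ℤ/239ℤ: [119, 119, 1]; 3 cycles in total.
Σ(ℓ_i−1) = 239−3 = 236; sign = (−1)^236 = +1.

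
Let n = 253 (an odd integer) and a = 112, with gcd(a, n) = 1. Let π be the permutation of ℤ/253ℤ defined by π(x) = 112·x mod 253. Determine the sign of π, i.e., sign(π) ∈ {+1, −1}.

+1

Orbit of 177 under x↦112x: [177, 90, 213, 74, 192, 252, 141]… (length divides ord_253(112)).
The orbit structure of x ↦ 112x mod 253: 5 orbits of sizes [110, 110, 22, 10, 1].
253 − 5 = 248 transpositions; sign(π) = (−1)^248 = +1.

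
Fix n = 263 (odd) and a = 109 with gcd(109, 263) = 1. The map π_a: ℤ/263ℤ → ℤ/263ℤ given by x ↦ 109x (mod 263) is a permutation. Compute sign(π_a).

+1

Orbit of 44 under x↦109x: [44, 62, 183, 222, 2, 218, 92]… (length divides ord_263(109)).
3 cycles of lengths [131, 131, 1].
n − c = 263 − 3 = 260; sign = (−1)^260 = +1.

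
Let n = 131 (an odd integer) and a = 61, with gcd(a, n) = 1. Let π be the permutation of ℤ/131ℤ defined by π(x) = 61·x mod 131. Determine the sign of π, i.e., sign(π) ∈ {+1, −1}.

Trace 58: π^k(58) = [58, 1, 61, 53, 89] for k=0..4.
27 cycles of lengths [5, 5, 5, 5, 5, 5, 5, 5, 5, 5, 5, 5, 5, 5, 5, 5, 5, 5, 5, 5, 5, 5, 5, 5, 5, 5, 1].
131 − 27 = 104 transpositions; sign(π) = (−1)^104 = +1.

+1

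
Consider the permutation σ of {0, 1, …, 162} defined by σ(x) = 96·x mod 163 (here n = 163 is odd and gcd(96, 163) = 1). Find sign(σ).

Orbit of 134 under x↦96x: [134, 150, 56, 160, 38, 62, 84]… (length divides ord_163(96)).
Cycle lengths of π_96 on ℤ/163ℤ: [81, 81, 1]; 3 cycles in total.
Σ(ℓ_i−1) = 163−3 = 160; sign = (−1)^160 = +1.

+1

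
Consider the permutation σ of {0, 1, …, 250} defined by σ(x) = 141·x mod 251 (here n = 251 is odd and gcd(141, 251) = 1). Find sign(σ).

-1

Trace 1: π^k(1) = [1, 141, 52, 53, 194, 246, 48] for k=0..6.
Decompose π into cycles: lengths [250, 1] (2 cycles, including the fixed point 0).
sign(π) = (−1)^{n − #cycles} = (−1)^{251−2} = (−1)^249 = -1.
The Jacobi symbol (141|251) = -1 (Zolotarev) agrees.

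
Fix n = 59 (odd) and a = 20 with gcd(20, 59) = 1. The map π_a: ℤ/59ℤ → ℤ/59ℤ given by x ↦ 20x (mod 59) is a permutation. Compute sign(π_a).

+1

Trace 57: π^k(57) = [57, 19, 26, 48, 16, 25, 28] for k=0..6.
3 cycles of lengths [29, 29, 1].
n − c = 59 − 3 = 56; sign = (−1)^56 = +1.
(20|59)_J = +1 (Zolotarev's lemma cross-check).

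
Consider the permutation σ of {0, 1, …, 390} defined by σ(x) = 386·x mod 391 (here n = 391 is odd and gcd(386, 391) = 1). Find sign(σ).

-1

Start at x=370: 370 → 105 → 257 → 279 → 169 → 328 → 315 → … (one orbit).
Decompose π into cycles: lengths [176, 176, 16, 11, 11, 1] (6 cycles, including the fixed point 0).
With 6 cycles on 391 points, sign = (−1)^{391−6} = -1.
Check: (386/391) = -1 by Zolotarev.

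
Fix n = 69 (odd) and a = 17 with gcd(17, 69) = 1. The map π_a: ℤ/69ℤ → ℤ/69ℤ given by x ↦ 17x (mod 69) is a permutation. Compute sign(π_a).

+1

Trace 64: π^k(64) = [64, 53, 4, 68, 52, 56, 55] for k=0..6.
Decompose π into cycles: lengths [22, 22, 22, 2, 1] (5 cycles, including the fixed point 0).
sign(π) = (−1)^{n − #cycles} = (−1)^{69−5} = (−1)^64 = +1.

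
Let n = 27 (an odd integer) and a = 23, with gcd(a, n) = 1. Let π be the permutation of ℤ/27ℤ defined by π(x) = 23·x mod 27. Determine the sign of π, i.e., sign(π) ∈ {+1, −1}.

-1

Orbit of 19 under x↦23x: [19, 5, 7, 26, 4, 11, 10]… (length divides ord_27(23)).
4 cycles of lengths [18, 6, 2, 1].
With 4 cycles on 27 points, sign = (−1)^{27−4} = -1.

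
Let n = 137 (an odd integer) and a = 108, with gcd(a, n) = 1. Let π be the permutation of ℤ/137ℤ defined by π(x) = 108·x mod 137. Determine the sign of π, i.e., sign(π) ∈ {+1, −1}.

Start at x=87: 87 → 80 → 9 → 13 → 34 → 110 → 98 → … (one orbit).
π_108 has 2 disjoint cycles with lengths [136, 1] on {0,…,136}.
137 − 2 = 135 transpositions; sign(π) = (−1)^135 = -1.

-1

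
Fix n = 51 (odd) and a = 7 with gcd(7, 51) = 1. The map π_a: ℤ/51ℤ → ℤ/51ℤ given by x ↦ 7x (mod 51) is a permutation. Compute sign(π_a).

-1

Start at x=10: 10 → 19 → 31 → 13 → 40 → 25 → 22 → … (one orbit).
The orbit structure of x ↦ 7x mod 51: 6 orbits of sizes [16, 16, 16, 1, 1, 1].
51 − 6 = 45 transpositions; sign(π) = (−1)^45 = -1.
The Jacobi symbol (7|51) = -1 (Zolotarev) agrees.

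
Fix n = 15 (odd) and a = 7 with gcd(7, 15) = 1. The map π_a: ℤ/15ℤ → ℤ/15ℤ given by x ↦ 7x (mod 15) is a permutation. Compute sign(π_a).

Start at x=1: 1 → 7 → 4 → 13 → 1 (one orbit).
6 cycles of lengths [4, 4, 4, 1, 1, 1].
With 6 cycles on 15 points, sign = (−1)^{15−6} = -1.
(7|15)_J = -1 (Zolotarev's lemma cross-check).

-1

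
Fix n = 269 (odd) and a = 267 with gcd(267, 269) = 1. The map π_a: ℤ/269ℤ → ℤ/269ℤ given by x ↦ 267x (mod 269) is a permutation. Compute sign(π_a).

-1

Start at x=50: 50 → 169 → 200 → 138 → 262 → 14 → 241 → … (one orbit).
The orbit structure of x ↦ 267x mod 269: 2 orbits of sizes [268, 1].
sign(π) = (−1)^{n − #cycles} = (−1)^{269−2} = (−1)^267 = -1.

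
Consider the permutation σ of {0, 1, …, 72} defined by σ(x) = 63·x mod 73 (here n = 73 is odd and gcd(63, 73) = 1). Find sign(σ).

Orbit of 1 under x↦63x: [1, 63, 27, 22, 72, 10, 46]… (length divides ord_73(63)).
Cycle lengths of π_63 on ℤ/73ℤ: [8, 8, 8, 8, 8, 8, 8, 8, 8, 1]; 10 cycles in total.
73 − 10 = 63 transpositions; sign(π) = (−1)^63 = -1.
Via Zolotarev, sign(π_{63}) = (63|73) = -1.

-1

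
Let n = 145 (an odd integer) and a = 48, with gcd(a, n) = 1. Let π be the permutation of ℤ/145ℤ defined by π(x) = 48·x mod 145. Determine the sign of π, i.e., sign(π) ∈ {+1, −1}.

Orbit of 37 under x↦48x: [37, 36, 133, 4, 47, 81, 118]… (length divides ord_145(48)).
Cycle type of π: 28×5 + 4 + 1; total 7 cycles.
145 − 7 = 138 transpositions; sign(π) = (−1)^138 = +1.
Check: (48/145) = +1 by Zolotarev.

+1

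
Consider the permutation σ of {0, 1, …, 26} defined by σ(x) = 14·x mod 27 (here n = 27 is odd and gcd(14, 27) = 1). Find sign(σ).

-1

Trace 26: π^k(26) = [26, 13, 20, 10, 5, 16, 8] for k=0..6.
Decompose π into cycles: lengths [18, 6, 2, 1] (4 cycles, including the fixed point 0).
n − c = 27 − 4 = 23; sign = (−1)^23 = -1.
The Jacobi symbol (14|27) = -1 (Zolotarev) agrees.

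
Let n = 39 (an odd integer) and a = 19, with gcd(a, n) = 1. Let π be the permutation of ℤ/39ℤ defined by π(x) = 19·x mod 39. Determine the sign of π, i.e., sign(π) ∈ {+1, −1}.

Orbit of 34 under x↦19x: [34, 22, 28, 25, 7, 16, 31]… (length divides ord_39(19)).
Decompose π into cycles: lengths [12, 12, 12, 1, 1, 1] (6 cycles, including the fixed point 0).
sign(π) = (−1)^{n − #cycles} = (−1)^{39−6} = (−1)^33 = -1.

-1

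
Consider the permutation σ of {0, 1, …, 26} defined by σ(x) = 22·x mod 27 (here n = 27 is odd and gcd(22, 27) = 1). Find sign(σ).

+1

Start at x=7: 7 → 19 → 13 → 16 → 1 → 22 → 25 → … (one orbit).
The orbit structure of x ↦ 22x mod 27: 7 orbits of sizes [9, 9, 3, 3, 1, 1, 1].
n − c = 27 − 7 = 20; sign = (−1)^20 = +1.
The Jacobi symbol (22|27) = +1 (Zolotarev) agrees.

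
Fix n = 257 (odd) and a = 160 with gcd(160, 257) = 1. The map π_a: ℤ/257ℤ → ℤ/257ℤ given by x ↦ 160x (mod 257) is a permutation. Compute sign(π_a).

Orbit of 43 under x↦160x: [43, 198, 69, 246, 39, 72, 212]… (length divides ord_257(160)).
2 cycles of lengths [256, 1].
With 2 cycles on 257 points, sign = (−1)^{257−2} = -1.

-1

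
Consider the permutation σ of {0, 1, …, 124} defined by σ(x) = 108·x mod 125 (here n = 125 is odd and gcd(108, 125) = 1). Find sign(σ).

-1

Trace 104: π^k(104) = [104, 107, 56, 48, 59, 122, 51] for k=0..6.
π_108 has 4 disjoint cycles with lengths [100, 20, 4, 1] on {0,…,124}.
sign(π) = (−1)^{n − #cycles} = (−1)^{125−4} = (−1)^121 = -1.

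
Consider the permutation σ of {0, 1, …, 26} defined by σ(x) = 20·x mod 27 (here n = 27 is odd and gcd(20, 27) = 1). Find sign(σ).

-1

Trace 23: π^k(23) = [23, 1, 20, 22, 8, 25, 14] for k=0..6.
Decompose π into cycles: lengths [18, 6, 2, 1] (4 cycles, including the fixed point 0).
With 4 cycles on 27 points, sign = (−1)^{27−4} = -1.
Check: (20/27) = -1 by Zolotarev.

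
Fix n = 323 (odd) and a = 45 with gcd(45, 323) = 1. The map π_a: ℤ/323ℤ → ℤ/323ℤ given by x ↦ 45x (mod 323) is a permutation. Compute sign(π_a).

-1

Trace 277: π^k(277) = [277, 191, 197, 144, 20, 254, 125] for k=0..6.
The orbit structure of x ↦ 45x mod 323: 14 orbits of sizes [48, 48, 48, 48, 48, 48, 16, 3, 3, 3, 3, 3, 3, 1].
n − c = 323 − 14 = 309; sign = (−1)^309 = -1.
Via Zolotarev, sign(π_{45}) = (45|323) = -1.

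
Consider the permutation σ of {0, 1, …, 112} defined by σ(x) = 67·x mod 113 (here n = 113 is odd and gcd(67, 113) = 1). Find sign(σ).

Trace 69: π^k(69) = [69, 103, 8, 84, 91, 108, 4] for k=0..6.
π_67 has 2 disjoint cycles with lengths [112, 1] on {0,…,112}.
n − c = 113 − 2 = 111; sign = (−1)^111 = -1.
The Jacobi symbol (67|113) = -1 (Zolotarev) agrees.

-1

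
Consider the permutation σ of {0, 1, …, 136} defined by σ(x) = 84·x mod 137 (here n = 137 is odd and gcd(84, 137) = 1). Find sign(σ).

-1

Start at x=55: 55 → 99 → 96 → 118 → 48 → 59 → 24 → … (one orbit).
2 cycles of lengths [136, 1].
2 cycles on 137: each ℓ→(−1)^(ℓ−1), product (−1)^135 = -1.
(84|137)_J = -1 (Zolotarev's lemma cross-check).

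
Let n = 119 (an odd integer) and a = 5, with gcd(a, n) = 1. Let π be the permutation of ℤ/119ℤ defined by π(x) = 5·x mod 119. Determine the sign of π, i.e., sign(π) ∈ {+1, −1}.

Orbit of 8 under x↦5x: [8, 40, 81, 48, 2, 10, 50]… (length divides ord_119(5)).
Decompose π into cycles: lengths [48, 48, 16, 6, 1] (5 cycles, including the fixed point 0).
sign(π) = (−1)^{n − #cycles} = (−1)^{119−5} = (−1)^114 = +1.
(5|119)_J = +1 (Zolotarev's lemma cross-check).

+1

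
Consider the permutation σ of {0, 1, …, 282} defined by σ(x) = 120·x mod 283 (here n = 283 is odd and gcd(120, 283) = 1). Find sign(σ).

Orbit of 8 under x↦120x: [8, 111, 19, 16, 222, 38, 32]… (length divides ord_283(120)).
π_120 has 4 disjoint cycles with lengths [94, 94, 94, 1] on {0,…,282}.
Σ(ℓ_i−1) = 283−4 = 279; sign = (−1)^279 = -1.
Via Zolotarev, sign(π_{120}) = (120|283) = -1.

-1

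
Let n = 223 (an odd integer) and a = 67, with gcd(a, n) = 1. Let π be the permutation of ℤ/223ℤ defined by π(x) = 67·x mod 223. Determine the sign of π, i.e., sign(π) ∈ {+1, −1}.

Trace 108: π^k(108) = [108, 100, 10, 1, 67, 29, 159] for k=0..6.
The orbit structure of x ↦ 67x mod 223: 2 orbits of sizes [222, 1].
223 − 2 = 221 transpositions; sign(π) = (−1)^221 = -1.

-1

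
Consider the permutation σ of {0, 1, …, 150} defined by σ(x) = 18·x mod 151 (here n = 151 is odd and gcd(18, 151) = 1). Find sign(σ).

Orbit of 55 under x↦18x: [55, 84, 2, 36, 44, 37, 62]… (length divides ord_151(18)).
π_18 has 3 disjoint cycles with lengths [75, 75, 1] on {0,…,150}.
With 3 cycles on 151 points, sign = (−1)^{151−3} = +1.

+1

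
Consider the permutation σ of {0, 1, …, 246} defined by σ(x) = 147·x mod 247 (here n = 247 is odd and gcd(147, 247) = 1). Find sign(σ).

-1

Trace 12: π^k(12) = [12, 35, 205, 1, 147, 120, 103] for k=0..6.
Decompose π into cycles: lengths [18, 18, 18, 18, 18, 18, 18, 18, 18, 18, 18, 18, 18, 6, 6, 1] (16 cycles, including the fixed point 0).
sign(π) = (−1)^{n − #cycles} = (−1)^{247−16} = (−1)^231 = -1.
Via Zolotarev, sign(π_{147}) = (147|247) = -1.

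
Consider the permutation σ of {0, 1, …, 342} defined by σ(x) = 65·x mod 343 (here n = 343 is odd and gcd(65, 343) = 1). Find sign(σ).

+1

Orbit of 109 under x↦65x: [109, 225, 219, 172, 204, 226, 284]… (length divides ord_343(65)).
π_65 has 7 disjoint cycles with lengths [147, 147, 21, 21, 3, 3, 1] on {0,…,342}.
n − c = 343 − 7 = 336; sign = (−1)^336 = +1.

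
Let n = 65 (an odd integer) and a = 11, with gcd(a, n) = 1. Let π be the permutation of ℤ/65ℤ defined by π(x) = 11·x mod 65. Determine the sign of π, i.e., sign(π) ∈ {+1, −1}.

Orbit of 51 under x↦11x: [51, 41, 61, 21, 36, 6, 1]… (length divides ord_65(11)).
Decompose π into cycles: lengths [12, 12, 12, 12, 12, 1, 1, 1, 1, 1] (10 cycles, including the fixed point 0).
n − c = 65 − 10 = 55; sign = (−1)^55 = -1.

-1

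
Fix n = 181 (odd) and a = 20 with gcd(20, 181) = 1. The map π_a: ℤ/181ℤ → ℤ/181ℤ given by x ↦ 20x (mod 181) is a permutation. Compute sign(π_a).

+1

Trace 166: π^k(166) = [166, 62, 154, 3, 60, 114, 108] for k=0..6.
Cycle type of π: 90×2 + 1; total 3 cycles.
With 3 cycles on 181 points, sign = (−1)^{181−3} = +1.
Check: (20/181) = +1 by Zolotarev.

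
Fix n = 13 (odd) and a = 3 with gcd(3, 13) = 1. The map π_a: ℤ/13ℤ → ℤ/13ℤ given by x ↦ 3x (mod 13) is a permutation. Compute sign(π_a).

+1

Orbit of 1 under x↦3x: [1, 3, 9]… (length divides ord_13(3)).
Decompose π into cycles: lengths [3, 3, 3, 3, 1] (5 cycles, including the fixed point 0).
With 5 cycles on 13 points, sign = (−1)^{13−5} = +1.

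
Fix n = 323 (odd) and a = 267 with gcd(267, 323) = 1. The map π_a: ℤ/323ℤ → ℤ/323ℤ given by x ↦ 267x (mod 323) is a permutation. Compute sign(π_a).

Trace 248: π^k(248) = [248, 1, 267, 229, 96, 115, 20] for k=0..6.
The orbit structure of x ↦ 267x mod 323: 38 orbits of sizes [16, 16, 16, 16, 16, 16, 16, 16, 16, 16, 16, 16, 16, 16, 16, 16, 16, 16, 16, 1, 1, 1, 1, 1, 1, 1, 1, 1, 1, 1, 1, 1, 1, 1, 1, 1, 1, 1].
38 cycles on 323: each ℓ→(−1)^(ℓ−1), product (−1)^285 = -1.
The Jacobi symbol (267|323) = -1 (Zolotarev) agrees.

-1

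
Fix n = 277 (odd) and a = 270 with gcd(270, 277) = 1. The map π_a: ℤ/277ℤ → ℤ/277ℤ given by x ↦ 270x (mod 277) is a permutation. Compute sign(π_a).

Start at x=211: 211 → 185 → 90 → 201 → 255 → 154 → 30 → … (one orbit).
5 cycles of lengths [69, 69, 69, 69, 1].
5 cycles on 277: each ℓ→(−1)^(ℓ−1), product (−1)^272 = +1.

+1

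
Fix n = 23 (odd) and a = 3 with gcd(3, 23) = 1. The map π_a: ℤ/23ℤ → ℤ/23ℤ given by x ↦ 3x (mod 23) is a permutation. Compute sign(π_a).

+1

Trace 16: π^k(16) = [16, 2, 6, 18, 8, 1, 3] for k=0..6.
Decompose π into cycles: lengths [11, 11, 1] (3 cycles, including the fixed point 0).
23 − 3 = 20 transpositions; sign(π) = (−1)^20 = +1.
(3|23)_J = +1 (Zolotarev's lemma cross-check).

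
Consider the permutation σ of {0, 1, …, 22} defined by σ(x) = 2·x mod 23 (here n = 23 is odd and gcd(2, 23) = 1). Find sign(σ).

+1

Orbit of 9 under x↦2x: [9, 18, 13, 3, 6, 12, 1]… (length divides ord_23(2)).
3 cycles of lengths [11, 11, 1].
With 3 cycles on 23 points, sign = (−1)^{23−3} = +1.
Zolotarev: (2|23) = +1, matching the cycle-count sign.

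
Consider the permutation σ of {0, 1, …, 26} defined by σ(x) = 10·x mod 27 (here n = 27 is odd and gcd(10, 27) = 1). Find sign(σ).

Trace 10: π^k(10) = [10, 19, 1] for k=0..2.
The orbit structure of x ↦ 10x mod 27: 15 orbits of sizes [3, 3, 3, 3, 3, 3, 1, 1, 1, 1, 1, 1, 1, 1, 1].
sign(π) = (−1)^{n − #cycles} = (−1)^{27−15} = (−1)^12 = +1.

+1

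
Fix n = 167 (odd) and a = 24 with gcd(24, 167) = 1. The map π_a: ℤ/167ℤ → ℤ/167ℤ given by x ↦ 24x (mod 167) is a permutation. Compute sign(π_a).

+1

Orbit of 141 under x↦24x: [141, 44, 54, 127, 42, 6, 144]… (length divides ord_167(24)).
Cycle type of π: 83×2 + 1; total 3 cycles.
Σ(ℓ_i−1) = 167−3 = 164; sign = (−1)^164 = +1.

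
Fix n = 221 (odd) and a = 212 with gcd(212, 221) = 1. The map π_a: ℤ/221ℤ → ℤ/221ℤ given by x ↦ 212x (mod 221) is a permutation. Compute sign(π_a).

Orbit of 157 under x↦212x: [157, 134, 120, 25, 217, 36, 118]… (length divides ord_221(212)).
π_212 has 13 disjoint cycles with lengths [24, 24, 24, 24, 24, 24, 24, 24, 8, 8, 6, 6, 1] on {0,…,220}.
With 13 cycles on 221 points, sign = (−1)^{221−13} = +1.

+1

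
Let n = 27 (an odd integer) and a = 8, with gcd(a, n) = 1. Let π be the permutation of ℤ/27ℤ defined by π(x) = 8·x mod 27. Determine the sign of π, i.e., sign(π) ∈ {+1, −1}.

-1

Trace 10: π^k(10) = [10, 26, 19, 17, 1, 8] for k=0..5.
The orbit structure of x ↦ 8x mod 27: 8 orbits of sizes [6, 6, 6, 2, 2, 2, 2, 1].
27 − 8 = 19 transpositions; sign(π) = (−1)^19 = -1.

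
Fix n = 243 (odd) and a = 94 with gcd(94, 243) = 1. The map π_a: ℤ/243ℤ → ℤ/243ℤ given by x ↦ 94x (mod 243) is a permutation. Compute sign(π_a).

+1

Trace 52: π^k(52) = [52, 28, 202, 34, 37, 76, 97] for k=0..6.
π_94 has 11 disjoint cycles with lengths [81, 81, 27, 27, 9, 9, 3, 3, 1, 1, 1] on {0,…,242}.
sign(π) = (−1)^{n − #cycles} = (−1)^{243−11} = (−1)^232 = +1.
Check: (94/243) = +1 by Zolotarev.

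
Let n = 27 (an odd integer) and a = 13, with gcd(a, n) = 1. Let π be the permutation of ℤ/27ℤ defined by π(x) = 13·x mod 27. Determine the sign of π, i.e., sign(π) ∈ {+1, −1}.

+1

Trace 13: π^k(13) = [13, 7, 10, 22, 16, 19, 4] for k=0..6.
The orbit structure of x ↦ 13x mod 27: 7 orbits of sizes [9, 9, 3, 3, 1, 1, 1].
27 − 7 = 20 transpositions; sign(π) = (−1)^20 = +1.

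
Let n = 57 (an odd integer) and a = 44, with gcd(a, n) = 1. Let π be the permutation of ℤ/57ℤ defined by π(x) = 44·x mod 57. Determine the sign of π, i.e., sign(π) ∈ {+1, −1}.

-1

Start at x=5: 5 → 49 → 47 → 16 → 20 → 25 → 17 → … (one orbit).
The orbit structure of x ↦ 44x mod 57: 6 orbits of sizes [18, 18, 9, 9, 2, 1].
n − c = 57 − 6 = 51; sign = (−1)^51 = -1.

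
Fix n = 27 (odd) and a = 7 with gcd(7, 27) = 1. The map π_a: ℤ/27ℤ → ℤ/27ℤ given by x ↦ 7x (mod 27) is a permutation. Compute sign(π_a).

Trace 16: π^k(16) = [16, 4, 1, 7, 22, 19, 25] for k=0..6.
Decompose π into cycles: lengths [9, 9, 3, 3, 1, 1, 1] (7 cycles, including the fixed point 0).
sign(π) = (−1)^{n − #cycles} = (−1)^{27−7} = (−1)^20 = +1.
The Jacobi symbol (7|27) = +1 (Zolotarev) agrees.

+1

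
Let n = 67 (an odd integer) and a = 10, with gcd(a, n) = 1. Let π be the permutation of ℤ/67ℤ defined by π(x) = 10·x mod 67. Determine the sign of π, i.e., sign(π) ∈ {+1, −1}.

Start at x=22: 22 → 19 → 56 → 24 → 39 → 55 → 14 → … (one orbit).
Decompose π into cycles: lengths [33, 33, 1] (3 cycles, including the fixed point 0).
sign(π) = (−1)^{n − #cycles} = (−1)^{67−3} = (−1)^64 = +1.
The Jacobi symbol (10|67) = +1 (Zolotarev) agrees.

+1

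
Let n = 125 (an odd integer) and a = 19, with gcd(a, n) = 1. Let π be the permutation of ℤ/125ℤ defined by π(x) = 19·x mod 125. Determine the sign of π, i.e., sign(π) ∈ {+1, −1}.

+1

Start at x=71: 71 → 99 → 6 → 114 → 41 → 29 → 51 → … (one orbit).
Cycle type of π: 50×2 + 10×2 + 2×2 + 1; total 7 cycles.
Σ(ℓ_i−1) = 125−7 = 118; sign = (−1)^118 = +1.
Via Zolotarev, sign(π_{19}) = (19|125) = +1.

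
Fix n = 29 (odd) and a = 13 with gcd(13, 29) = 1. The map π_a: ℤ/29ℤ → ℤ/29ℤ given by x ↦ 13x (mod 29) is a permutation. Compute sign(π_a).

Orbit of 28 under x↦13x: [28, 16, 5, 7, 4, 23, 9]… (length divides ord_29(13)).
Cycle lengths of π_13 on ℤ/29ℤ: [14, 14, 1]; 3 cycles in total.
n − c = 29 − 3 = 26; sign = (−1)^26 = +1.
Check: (13/29) = +1 by Zolotarev.

+1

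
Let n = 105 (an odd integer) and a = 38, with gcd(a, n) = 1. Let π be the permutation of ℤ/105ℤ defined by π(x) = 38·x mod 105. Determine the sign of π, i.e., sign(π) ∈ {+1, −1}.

-1

Trace 83: π^k(83) = [83, 4, 47, 1, 38, 79, 62] for k=0..6.
Decompose π into cycles: lengths [12, 12, 12, 12, 12, 12, 6, 6, 6, 4, 4, 4, 2, 1] (14 cycles, including the fixed point 0).
sign(π) = (−1)^{n − #cycles} = (−1)^{105−14} = (−1)^91 = -1.
Check: (38/105) = -1 by Zolotarev.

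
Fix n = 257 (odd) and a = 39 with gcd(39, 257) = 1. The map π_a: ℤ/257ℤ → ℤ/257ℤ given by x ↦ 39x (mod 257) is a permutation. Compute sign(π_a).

-1

Start at x=211: 211 → 5 → 195 → 152 → 17 → 149 → 157 → … (one orbit).
Cycle lengths of π_39 on ℤ/257ℤ: [256, 1]; 2 cycles in total.
257 − 2 = 255 transpositions; sign(π) = (−1)^255 = -1.
The Jacobi symbol (39|257) = -1 (Zolotarev) agrees.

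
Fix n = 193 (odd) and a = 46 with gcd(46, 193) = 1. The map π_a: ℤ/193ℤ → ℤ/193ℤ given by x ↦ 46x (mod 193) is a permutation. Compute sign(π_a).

Trace 129: π^k(129) = [129, 144, 62, 150, 145, 108, 143] for k=0..6.
5 cycles of lengths [48, 48, 48, 48, 1].
sign(π) = (−1)^{n − #cycles} = (−1)^{193−5} = (−1)^188 = +1.
(46|193)_J = +1 (Zolotarev's lemma cross-check).

+1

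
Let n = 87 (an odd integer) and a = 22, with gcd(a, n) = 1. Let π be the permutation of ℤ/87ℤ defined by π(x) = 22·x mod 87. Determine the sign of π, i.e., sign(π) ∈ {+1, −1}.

Trace 13: π^k(13) = [13, 25, 28, 7, 67, 82, 64] for k=0..6.
The orbit structure of x ↦ 22x mod 87: 9 orbits of sizes [14, 14, 14, 14, 14, 14, 1, 1, 1].
n − c = 87 − 9 = 78; sign = (−1)^78 = +1.
Via Zolotarev, sign(π_{22}) = (22|87) = +1.

+1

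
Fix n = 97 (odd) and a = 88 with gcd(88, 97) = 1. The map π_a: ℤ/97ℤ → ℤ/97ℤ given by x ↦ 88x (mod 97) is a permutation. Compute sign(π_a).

Orbit of 22 under x↦88x: [22, 93, 36, 64, 6, 43, 1]… (length divides ord_97(88)).
Decompose π into cycles: lengths [24, 24, 24, 24, 1] (5 cycles, including the fixed point 0).
97 − 5 = 92 transpositions; sign(π) = (−1)^92 = +1.

+1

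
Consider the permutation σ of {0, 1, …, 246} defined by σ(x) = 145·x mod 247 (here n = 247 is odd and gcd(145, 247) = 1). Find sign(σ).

Orbit of 87 under x↦145x: [87, 18, 140, 46, 1, 145, 30]… (length divides ord_247(145)).
23 cycles of lengths [12, 12, 12, 12, 12, 12, 12, 12, 12, 12, 12, 12, 12, 12, 12, 12, 12, 12, 12, 6, 6, 6, 1].
Σ(ℓ_i−1) = 247−23 = 224; sign = (−1)^224 = +1.
Check: (145/247) = +1 by Zolotarev.

+1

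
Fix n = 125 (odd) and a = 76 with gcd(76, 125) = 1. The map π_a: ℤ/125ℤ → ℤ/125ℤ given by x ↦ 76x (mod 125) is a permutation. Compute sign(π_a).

+1

Orbit of 1 under x↦76x: [1, 76, 26, 101, 51]… (length divides ord_125(76)).
Cycle type of π: 5×20 + 1×25; total 45 cycles.
sign(π) = (−1)^{n − #cycles} = (−1)^{125−45} = (−1)^80 = +1.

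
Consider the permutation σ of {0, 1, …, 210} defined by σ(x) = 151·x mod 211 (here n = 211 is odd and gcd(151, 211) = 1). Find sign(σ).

+1

Orbit of 13 under x↦151x: [13, 64, 169, 199, 87, 55, 76]… (length divides ord_211(151)).
Cycle lengths of π_151 on ℤ/211ℤ: [35, 35, 35, 35, 35, 35, 1]; 7 cycles in total.
211 − 7 = 204 transpositions; sign(π) = (−1)^204 = +1.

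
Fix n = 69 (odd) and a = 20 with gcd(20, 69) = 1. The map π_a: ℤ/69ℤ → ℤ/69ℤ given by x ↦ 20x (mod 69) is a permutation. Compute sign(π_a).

+1

Orbit of 13 under x↦20x: [13, 53, 25, 17, 64, 38, 1]… (length divides ord_69(20)).
5 cycles of lengths [22, 22, 22, 2, 1].
69 − 5 = 64 transpositions; sign(π) = (−1)^64 = +1.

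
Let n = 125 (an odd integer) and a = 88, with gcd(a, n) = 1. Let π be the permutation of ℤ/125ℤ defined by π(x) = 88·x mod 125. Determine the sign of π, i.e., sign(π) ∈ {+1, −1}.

Trace 112: π^k(112) = [112, 106, 78, 114, 32, 66, 58] for k=0..6.
Cycle lengths of π_88 on ℤ/125ℤ: [100, 20, 4, 1]; 4 cycles in total.
Σ(ℓ_i−1) = 125−4 = 121; sign = (−1)^121 = -1.

-1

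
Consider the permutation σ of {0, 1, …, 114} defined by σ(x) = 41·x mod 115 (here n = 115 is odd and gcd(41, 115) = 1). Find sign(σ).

+1

Trace 36: π^k(36) = [36, 96, 26, 31, 6, 16, 81] for k=0..6.
The orbit structure of x ↦ 41x mod 115: 15 orbits of sizes [11, 11, 11, 11, 11, 11, 11, 11, 11, 11, 1, 1, 1, 1, 1].
15 cycles on 115: each ℓ→(−1)^(ℓ−1), product (−1)^100 = +1.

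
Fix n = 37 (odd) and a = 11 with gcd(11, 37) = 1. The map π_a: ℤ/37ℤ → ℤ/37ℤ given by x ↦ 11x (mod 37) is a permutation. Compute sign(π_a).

Start at x=36: 36 → 26 → 27 → 1 → 11 → 10 → 36 (one orbit).
Decompose π into cycles: lengths [6, 6, 6, 6, 6, 6, 1] (7 cycles, including the fixed point 0).
sign(π) = (−1)^{n − #cycles} = (−1)^{37−7} = (−1)^30 = +1.
Via Zolotarev, sign(π_{11}) = (11|37) = +1.

+1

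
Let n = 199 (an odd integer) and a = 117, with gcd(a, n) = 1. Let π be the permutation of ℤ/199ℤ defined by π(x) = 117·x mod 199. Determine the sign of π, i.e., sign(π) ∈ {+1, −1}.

Start at x=132: 132 → 121 → 28 → 92 → 18 → 116 → 40 → … (one orbit).
7 cycles of lengths [33, 33, 33, 33, 33, 33, 1].
Σ(ℓ_i−1) = 199−7 = 192; sign = (−1)^192 = +1.

+1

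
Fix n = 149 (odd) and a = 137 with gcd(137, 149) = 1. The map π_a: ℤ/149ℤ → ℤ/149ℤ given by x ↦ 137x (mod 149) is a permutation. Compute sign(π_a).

Trace 148: π^k(148) = [148, 12, 5, 89, 124, 2, 125] for k=0..6.
π_137 has 2 disjoint cycles with lengths [148, 1] on {0,…,148}.
2 cycles on 149: each ℓ→(−1)^(ℓ−1), product (−1)^147 = -1.

-1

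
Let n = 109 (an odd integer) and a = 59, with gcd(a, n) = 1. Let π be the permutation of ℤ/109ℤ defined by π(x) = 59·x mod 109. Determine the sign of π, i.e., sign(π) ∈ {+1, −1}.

Orbit of 97 under x↦59x: [97, 55, 84, 51, 66, 79, 83]… (length divides ord_109(59)).
2 cycles of lengths [108, 1].
109 − 2 = 107 transpositions; sign(π) = (−1)^107 = -1.
Zolotarev: (59|109) = -1, matching the cycle-count sign.

-1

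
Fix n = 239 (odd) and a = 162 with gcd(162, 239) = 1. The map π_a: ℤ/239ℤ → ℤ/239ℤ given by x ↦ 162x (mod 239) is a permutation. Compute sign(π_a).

+1

Start at x=153: 153 → 169 → 132 → 113 → 142 → 60 → 160 → … (one orbit).
The orbit structure of x ↦ 162x mod 239: 3 orbits of sizes [119, 119, 1].
With 3 cycles on 239 points, sign = (−1)^{239−3} = +1.
Via Zolotarev, sign(π_{162}) = (162|239) = +1.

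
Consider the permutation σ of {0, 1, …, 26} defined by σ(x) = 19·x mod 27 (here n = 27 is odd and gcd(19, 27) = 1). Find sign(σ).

+1

Trace 10: π^k(10) = [10, 1, 19] for k=0..2.
Cycle lengths of π_19 on ℤ/27ℤ: [3, 3, 3, 3, 3, 3, 1, 1, 1, 1, 1, 1, 1, 1, 1]; 15 cycles in total.
27 − 15 = 12 transpositions; sign(π) = (−1)^12 = +1.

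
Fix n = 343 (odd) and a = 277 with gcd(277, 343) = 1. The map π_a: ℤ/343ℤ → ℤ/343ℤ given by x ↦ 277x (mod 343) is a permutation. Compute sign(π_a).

+1

Orbit of 116 under x↦277x: [116, 233, 57, 11, 303, 239, 4]… (length divides ord_343(277)).
Cycle lengths of π_277 on ℤ/343ℤ: [147, 147, 21, 21, 3, 3, 1]; 7 cycles in total.
7 cycles on 343: each ℓ→(−1)^(ℓ−1), product (−1)^336 = +1.
Via Zolotarev, sign(π_{277}) = (277|343) = +1.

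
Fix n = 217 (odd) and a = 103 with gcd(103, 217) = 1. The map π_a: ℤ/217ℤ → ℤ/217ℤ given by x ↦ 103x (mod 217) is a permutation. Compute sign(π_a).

-1

Trace 142: π^k(142) = [142, 87, 64, 82, 200, 202, 191] for k=0..6.
Cycle type of π: 30×6 + 15×2 + 6 + 1; total 10 cycles.
Σ(ℓ_i−1) = 217−10 = 207; sign = (−1)^207 = -1.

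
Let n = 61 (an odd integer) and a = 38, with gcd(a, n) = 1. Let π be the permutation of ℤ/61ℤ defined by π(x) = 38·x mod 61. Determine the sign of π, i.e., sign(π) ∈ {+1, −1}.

-1

Start at x=50: 50 → 9 → 37 → 3 → 53 → 1 → 38 → … (one orbit).
π_38 has 4 disjoint cycles with lengths [20, 20, 20, 1] on {0,…,60}.
4 cycles on 61: each ℓ→(−1)^(ℓ−1), product (−1)^57 = -1.
Via Zolotarev, sign(π_{38}) = (38|61) = -1.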